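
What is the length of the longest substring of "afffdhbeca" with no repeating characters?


Input: "afffdhbeca"
Sliding window (track last position of each char):
  Position 0 ('a'): window [0,0] length 1 -- new best
  Position 1 ('f'): window [0,1] length 2 -- new best
  Position 2 ('f'): repeat (last at 1), move window start to 2
  Position 2 ('f'): window [2,2] length 1
  Position 3 ('f'): repeat (last at 2), move window start to 3
  Position 3 ('f'): window [3,3] length 1
  Position 4 ('d'): window [3,4] length 2
  Position 5 ('h'): window [3,5] length 3 -- new best
  Position 6 ('b'): window [3,6] length 4 -- new best
  Position 7 ('e'): window [3,7] length 5 -- new best
  Position 8 ('c'): window [3,8] length 6 -- new best
  Position 9 ('a'): window [3,9] length 7 -- new best
Longest substring with no repeats: "fdhbeca" with length 7

7


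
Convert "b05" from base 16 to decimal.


Input: "b05" in base 16
Positional expansion:
  Digit 'b' (value 11) x 16^2 = 2816
  Digit '0' (value 0) x 16^1 = 0
  Digit '5' (value 5) x 16^0 = 5
Sum = 2821

2821


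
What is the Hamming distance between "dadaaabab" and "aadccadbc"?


Comparing "dadaaabab" and "aadccadbc" position by position:
  Position 0: 'd' vs 'a' => differ
  Position 1: 'a' vs 'a' => same
  Position 2: 'd' vs 'd' => same
  Position 3: 'a' vs 'c' => differ
  Position 4: 'a' vs 'c' => differ
  Position 5: 'a' vs 'a' => same
  Position 6: 'b' vs 'd' => differ
  Position 7: 'a' vs 'b' => differ
  Position 8: 'b' vs 'c' => differ
Total differences (Hamming distance): 6

6


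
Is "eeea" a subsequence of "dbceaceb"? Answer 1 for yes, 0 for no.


Check if "eeea" is a subsequence of "dbceaceb"
Greedy scan:
  Position 0 ('d'): no match needed
  Position 1 ('b'): no match needed
  Position 2 ('c'): no match needed
  Position 3 ('e'): matches sub[0] = 'e'
  Position 4 ('a'): no match needed
  Position 5 ('c'): no match needed
  Position 6 ('e'): matches sub[1] = 'e'
  Position 7 ('b'): no match needed
Only matched 2/4 characters => not a subsequence

0


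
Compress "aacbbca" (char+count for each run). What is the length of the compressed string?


Input: aacbbca
Runs:
  'a' x 2 => "a2"
  'c' x 1 => "c1"
  'b' x 2 => "b2"
  'c' x 1 => "c1"
  'a' x 1 => "a1"
Compressed: "a2c1b2c1a1"
Compressed length: 10

10


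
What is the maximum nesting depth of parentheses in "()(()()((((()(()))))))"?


Input: "()(()()((((()(()))))))"
Tracking depth:
  Position 0 '(': depth becomes 1
  Position 1 ')': depth becomes 0
  Position 2 '(': depth becomes 1
  Position 3 '(': depth becomes 2
  Position 4 ')': depth becomes 1
  Position 5 '(': depth becomes 2
  Position 6 ')': depth becomes 1
  Position 7 '(': depth becomes 2
  Position 8 '(': depth becomes 3
  Position 9 '(': depth becomes 4
  Position 10 '(': depth becomes 5
  Position 11 '(': depth becomes 6
  Position 12 ')': depth becomes 5
  Position 13 '(': depth becomes 6
  Position 14 '(': depth becomes 7
  Position 15 ')': depth becomes 6
  Position 16 ')': depth becomes 5
  Position 17 ')': depth becomes 4
  Position 18 ')': depth becomes 3
  Position 19 ')': depth becomes 2
  Position 20 ')': depth becomes 1
  Position 21 ')': depth becomes 0
Maximum depth reached: 7

7


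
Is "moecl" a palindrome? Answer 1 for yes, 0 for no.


Input: moecl
Reversed: lceom
  Compare pos 0 ('m') with pos 4 ('l'): MISMATCH
  Compare pos 1 ('o') with pos 3 ('c'): MISMATCH
Result: not a palindrome

0


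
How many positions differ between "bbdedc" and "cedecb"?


Comparing "bbdedc" and "cedecb" position by position:
  Position 0: 'b' vs 'c' => DIFFER
  Position 1: 'b' vs 'e' => DIFFER
  Position 2: 'd' vs 'd' => same
  Position 3: 'e' vs 'e' => same
  Position 4: 'd' vs 'c' => DIFFER
  Position 5: 'c' vs 'b' => DIFFER
Positions that differ: 4

4


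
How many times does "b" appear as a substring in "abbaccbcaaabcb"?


Searching for "b" in "abbaccbcaaabcb"
Scanning each position:
  Position 0: "a" => no
  Position 1: "b" => MATCH
  Position 2: "b" => MATCH
  Position 3: "a" => no
  Position 4: "c" => no
  Position 5: "c" => no
  Position 6: "b" => MATCH
  Position 7: "c" => no
  Position 8: "a" => no
  Position 9: "a" => no
  Position 10: "a" => no
  Position 11: "b" => MATCH
  Position 12: "c" => no
  Position 13: "b" => MATCH
Total occurrences: 5

5


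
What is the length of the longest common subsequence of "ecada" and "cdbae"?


LCS of "ecada" and "cdbae"
DP table:
           c    d    b    a    e
      0    0    0    0    0    0
  e   0    0    0    0    0    1
  c   0    1    1    1    1    1
  a   0    1    1    1    2    2
  d   0    1    2    2    2    2
  a   0    1    2    2    3    3
LCS length = dp[5][5] = 3

3


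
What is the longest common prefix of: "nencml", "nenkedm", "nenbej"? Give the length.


Words: nencml, nenkedm, nenbej
  Position 0: all 'n' => match
  Position 1: all 'e' => match
  Position 2: all 'n' => match
  Position 3: ('c', 'k', 'b') => mismatch, stop
LCP = "nen" (length 3)

3


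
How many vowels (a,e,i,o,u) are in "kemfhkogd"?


Input: kemfhkogd
Checking each character:
  'k' at position 0: consonant
  'e' at position 1: vowel (running total: 1)
  'm' at position 2: consonant
  'f' at position 3: consonant
  'h' at position 4: consonant
  'k' at position 5: consonant
  'o' at position 6: vowel (running total: 2)
  'g' at position 7: consonant
  'd' at position 8: consonant
Total vowels: 2

2


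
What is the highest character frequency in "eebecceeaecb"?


Input: eebecceeaecb
Character counts:
  'a': 1
  'b': 2
  'c': 3
  'e': 6
Maximum frequency: 6

6


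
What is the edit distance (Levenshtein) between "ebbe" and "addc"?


Computing edit distance: "ebbe" -> "addc"
DP table:
           a    d    d    c
      0    1    2    3    4
  e   1    1    2    3    4
  b   2    2    2    3    4
  b   3    3    3    3    4
  e   4    4    4    4    4
Edit distance = dp[4][4] = 4

4


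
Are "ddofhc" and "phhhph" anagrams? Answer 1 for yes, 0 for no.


Strings: "ddofhc", "phhhph"
Sorted first:  cddfho
Sorted second: hhhhpp
Differ at position 0: 'c' vs 'h' => not anagrams

0


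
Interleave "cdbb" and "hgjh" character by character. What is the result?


Interleaving "cdbb" and "hgjh":
  Position 0: 'c' from first, 'h' from second => "ch"
  Position 1: 'd' from first, 'g' from second => "dg"
  Position 2: 'b' from first, 'j' from second => "bj"
  Position 3: 'b' from first, 'h' from second => "bh"
Result: chdgbjbh

chdgbjbh


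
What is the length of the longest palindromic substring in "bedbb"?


Input: "bedbb"
Checking substrings for palindromes:
  [3:5] "bb" (len 2) => palindrome
Longest palindromic substring: "bb" with length 2

2


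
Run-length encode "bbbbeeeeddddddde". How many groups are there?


Input: bbbbeeeeddddddde
Scanning for consecutive runs:
  Group 1: 'b' x 4 (positions 0-3)
  Group 2: 'e' x 4 (positions 4-7)
  Group 3: 'd' x 7 (positions 8-14)
  Group 4: 'e' x 1 (positions 15-15)
Total groups: 4

4


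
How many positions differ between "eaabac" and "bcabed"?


Comparing "eaabac" and "bcabed" position by position:
  Position 0: 'e' vs 'b' => DIFFER
  Position 1: 'a' vs 'c' => DIFFER
  Position 2: 'a' vs 'a' => same
  Position 3: 'b' vs 'b' => same
  Position 4: 'a' vs 'e' => DIFFER
  Position 5: 'c' vs 'd' => DIFFER
Positions that differ: 4

4


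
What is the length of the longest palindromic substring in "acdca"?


Input: "acdca"
Checking substrings for palindromes:
  [0:5] "acdca" (len 5) => palindrome
  [1:4] "cdc" (len 3) => palindrome
Longest palindromic substring: "acdca" with length 5

5


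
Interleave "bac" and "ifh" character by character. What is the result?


Interleaving "bac" and "ifh":
  Position 0: 'b' from first, 'i' from second => "bi"
  Position 1: 'a' from first, 'f' from second => "af"
  Position 2: 'c' from first, 'h' from second => "ch"
Result: biafch

biafch


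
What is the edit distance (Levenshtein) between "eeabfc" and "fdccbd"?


Computing edit distance: "eeabfc" -> "fdccbd"
DP table:
           f    d    c    c    b    d
      0    1    2    3    4    5    6
  e   1    1    2    3    4    5    6
  e   2    2    2    3    4    5    6
  a   3    3    3    3    4    5    6
  b   4    4    4    4    4    4    5
  f   5    4    5    5    5    5    5
  c   6    5    5    5    5    6    6
Edit distance = dp[6][6] = 6

6


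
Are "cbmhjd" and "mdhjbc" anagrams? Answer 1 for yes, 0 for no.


Strings: "cbmhjd", "mdhjbc"
Sorted first:  bcdhjm
Sorted second: bcdhjm
Sorted forms match => anagrams

1


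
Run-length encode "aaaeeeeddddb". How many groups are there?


Input: aaaeeeeddddb
Scanning for consecutive runs:
  Group 1: 'a' x 3 (positions 0-2)
  Group 2: 'e' x 4 (positions 3-6)
  Group 3: 'd' x 4 (positions 7-10)
  Group 4: 'b' x 1 (positions 11-11)
Total groups: 4

4


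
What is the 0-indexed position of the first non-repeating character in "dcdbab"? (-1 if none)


Input: dcdbab
Character frequencies:
  'a': 1
  'b': 2
  'c': 1
  'd': 2
Scanning left to right for freq == 1:
  Position 0 ('d'): freq=2, skip
  Position 1 ('c'): unique! => answer = 1

1


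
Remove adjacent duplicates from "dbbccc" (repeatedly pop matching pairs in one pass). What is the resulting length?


Input: dbbccc
Stack-based adjacent duplicate removal:
  Read 'd': push. Stack: d
  Read 'b': push. Stack: db
  Read 'b': matches stack top 'b' => pop. Stack: d
  Read 'c': push. Stack: dc
  Read 'c': matches stack top 'c' => pop. Stack: d
  Read 'c': push. Stack: dc
Final stack: "dc" (length 2)

2


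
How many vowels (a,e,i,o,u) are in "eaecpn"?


Input: eaecpn
Checking each character:
  'e' at position 0: vowel (running total: 1)
  'a' at position 1: vowel (running total: 2)
  'e' at position 2: vowel (running total: 3)
  'c' at position 3: consonant
  'p' at position 4: consonant
  'n' at position 5: consonant
Total vowels: 3

3


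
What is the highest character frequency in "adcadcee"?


Input: adcadcee
Character counts:
  'a': 2
  'c': 2
  'd': 2
  'e': 2
Maximum frequency: 2

2


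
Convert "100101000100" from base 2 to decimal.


Input: "100101000100" in base 2
Positional expansion:
  Digit '1' (value 1) x 2^11 = 2048
  Digit '0' (value 0) x 2^10 = 0
  Digit '0' (value 0) x 2^9 = 0
  Digit '1' (value 1) x 2^8 = 256
  Digit '0' (value 0) x 2^7 = 0
  Digit '1' (value 1) x 2^6 = 64
  Digit '0' (value 0) x 2^5 = 0
  Digit '0' (value 0) x 2^4 = 0
  Digit '0' (value 0) x 2^3 = 0
  Digit '1' (value 1) x 2^2 = 4
  Digit '0' (value 0) x 2^1 = 0
  Digit '0' (value 0) x 2^0 = 0
Sum = 2372

2372


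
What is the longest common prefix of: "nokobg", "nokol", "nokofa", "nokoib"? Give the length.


Words: nokobg, nokol, nokofa, nokoib
  Position 0: all 'n' => match
  Position 1: all 'o' => match
  Position 2: all 'k' => match
  Position 3: all 'o' => match
  Position 4: ('b', 'l', 'f', 'i') => mismatch, stop
LCP = "noko" (length 4)

4


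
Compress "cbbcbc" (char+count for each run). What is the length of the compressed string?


Input: cbbcbc
Runs:
  'c' x 1 => "c1"
  'b' x 2 => "b2"
  'c' x 1 => "c1"
  'b' x 1 => "b1"
  'c' x 1 => "c1"
Compressed: "c1b2c1b1c1"
Compressed length: 10

10


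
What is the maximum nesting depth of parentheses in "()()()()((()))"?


Input: "()()()()((()))"
Tracking depth:
  Position 0 '(': depth becomes 1
  Position 1 ')': depth becomes 0
  Position 2 '(': depth becomes 1
  Position 3 ')': depth becomes 0
  Position 4 '(': depth becomes 1
  Position 5 ')': depth becomes 0
  Position 6 '(': depth becomes 1
  Position 7 ')': depth becomes 0
  Position 8 '(': depth becomes 1
  Position 9 '(': depth becomes 2
  Position 10 '(': depth becomes 3
  Position 11 ')': depth becomes 2
  Position 12 ')': depth becomes 1
  Position 13 ')': depth becomes 0
Maximum depth reached: 3

3


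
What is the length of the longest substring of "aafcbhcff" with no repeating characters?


Input: "aafcbhcff"
Sliding window (track last position of each char):
  Position 0 ('a'): window [0,0] length 1 -- new best
  Position 1 ('a'): repeat (last at 0), move window start to 1
  Position 1 ('a'): window [1,1] length 1
  Position 2 ('f'): window [1,2] length 2 -- new best
  Position 3 ('c'): window [1,3] length 3 -- new best
  Position 4 ('b'): window [1,4] length 4 -- new best
  Position 5 ('h'): window [1,5] length 5 -- new best
  Position 6 ('c'): repeat (last at 3), move window start to 4
  Position 6 ('c'): window [4,6] length 3
  Position 7 ('f'): window [4,7] length 4
  Position 8 ('f'): repeat (last at 7), move window start to 8
  Position 8 ('f'): window [8,8] length 1
Longest substring with no repeats: "afcbh" with length 5

5


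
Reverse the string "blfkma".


Input: blfkma
Reading characters right to left:
  Position 5: 'a'
  Position 4: 'm'
  Position 3: 'k'
  Position 2: 'f'
  Position 1: 'l'
  Position 0: 'b'
Reversed: amkflb

amkflb


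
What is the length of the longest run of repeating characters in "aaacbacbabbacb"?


Input: "aaacbacbabbacb"
Scanning for longest run:
  Position 1 ('a'): continues run of 'a', length=2
  Position 2 ('a'): continues run of 'a', length=3
  Position 3 ('c'): new char, reset run to 1
  Position 4 ('b'): new char, reset run to 1
  Position 5 ('a'): new char, reset run to 1
  Position 6 ('c'): new char, reset run to 1
  Position 7 ('b'): new char, reset run to 1
  Position 8 ('a'): new char, reset run to 1
  Position 9 ('b'): new char, reset run to 1
  Position 10 ('b'): continues run of 'b', length=2
  Position 11 ('a'): new char, reset run to 1
  Position 12 ('c'): new char, reset run to 1
  Position 13 ('b'): new char, reset run to 1
Longest run: 'a' with length 3

3


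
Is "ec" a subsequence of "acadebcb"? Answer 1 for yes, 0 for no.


Check if "ec" is a subsequence of "acadebcb"
Greedy scan:
  Position 0 ('a'): no match needed
  Position 1 ('c'): no match needed
  Position 2 ('a'): no match needed
  Position 3 ('d'): no match needed
  Position 4 ('e'): matches sub[0] = 'e'
  Position 5 ('b'): no match needed
  Position 6 ('c'): matches sub[1] = 'c'
  Position 7 ('b'): no match needed
All 2 characters matched => is a subsequence

1


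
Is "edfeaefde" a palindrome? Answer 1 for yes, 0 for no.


Input: edfeaefde
Reversed: edfeaefde
  Compare pos 0 ('e') with pos 8 ('e'): match
  Compare pos 1 ('d') with pos 7 ('d'): match
  Compare pos 2 ('f') with pos 6 ('f'): match
  Compare pos 3 ('e') with pos 5 ('e'): match
Result: palindrome

1


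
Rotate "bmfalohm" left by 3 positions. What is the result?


Input: "bmfalohm", rotate left by 3
First 3 characters: "bmf"
Remaining characters: "alohm"
Concatenate remaining + first: "alohm" + "bmf" = "alohmbmf"

alohmbmf


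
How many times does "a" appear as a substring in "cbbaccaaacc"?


Searching for "a" in "cbbaccaaacc"
Scanning each position:
  Position 0: "c" => no
  Position 1: "b" => no
  Position 2: "b" => no
  Position 3: "a" => MATCH
  Position 4: "c" => no
  Position 5: "c" => no
  Position 6: "a" => MATCH
  Position 7: "a" => MATCH
  Position 8: "a" => MATCH
  Position 9: "c" => no
  Position 10: "c" => no
Total occurrences: 4

4


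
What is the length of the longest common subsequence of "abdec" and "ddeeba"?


LCS of "abdec" and "ddeeba"
DP table:
           d    d    e    e    b    a
      0    0    0    0    0    0    0
  a   0    0    0    0    0    0    1
  b   0    0    0    0    0    1    1
  d   0    1    1    1    1    1    1
  e   0    1    1    2    2    2    2
  c   0    1    1    2    2    2    2
LCS length = dp[5][6] = 2

2


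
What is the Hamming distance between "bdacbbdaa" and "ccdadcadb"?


Comparing "bdacbbdaa" and "ccdadcadb" position by position:
  Position 0: 'b' vs 'c' => differ
  Position 1: 'd' vs 'c' => differ
  Position 2: 'a' vs 'd' => differ
  Position 3: 'c' vs 'a' => differ
  Position 4: 'b' vs 'd' => differ
  Position 5: 'b' vs 'c' => differ
  Position 6: 'd' vs 'a' => differ
  Position 7: 'a' vs 'd' => differ
  Position 8: 'a' vs 'b' => differ
Total differences (Hamming distance): 9

9


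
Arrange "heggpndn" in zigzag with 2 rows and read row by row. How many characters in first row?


Zigzag "heggpndn" into 2 rows:
Placing characters:
  'h' => row 0
  'e' => row 1
  'g' => row 0
  'g' => row 1
  'p' => row 0
  'n' => row 1
  'd' => row 0
  'n' => row 1
Rows:
  Row 0: "hgpd"
  Row 1: "egnn"
First row length: 4

4


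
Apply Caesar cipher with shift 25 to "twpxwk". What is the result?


Caesar cipher: shift "twpxwk" by 25
  't' (pos 19) + 25 = pos 18 = 's'
  'w' (pos 22) + 25 = pos 21 = 'v'
  'p' (pos 15) + 25 = pos 14 = 'o'
  'x' (pos 23) + 25 = pos 22 = 'w'
  'w' (pos 22) + 25 = pos 21 = 'v'
  'k' (pos 10) + 25 = pos 9 = 'j'
Result: svowvj

svowvj


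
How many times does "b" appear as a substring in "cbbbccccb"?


Searching for "b" in "cbbbccccb"
Scanning each position:
  Position 0: "c" => no
  Position 1: "b" => MATCH
  Position 2: "b" => MATCH
  Position 3: "b" => MATCH
  Position 4: "c" => no
  Position 5: "c" => no
  Position 6: "c" => no
  Position 7: "c" => no
  Position 8: "b" => MATCH
Total occurrences: 4

4


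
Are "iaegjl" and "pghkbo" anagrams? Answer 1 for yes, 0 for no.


Strings: "iaegjl", "pghkbo"
Sorted first:  aegijl
Sorted second: bghkop
Differ at position 0: 'a' vs 'b' => not anagrams

0


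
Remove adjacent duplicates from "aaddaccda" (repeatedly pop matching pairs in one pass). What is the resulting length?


Input: aaddaccda
Stack-based adjacent duplicate removal:
  Read 'a': push. Stack: a
  Read 'a': matches stack top 'a' => pop. Stack: (empty)
  Read 'd': push. Stack: d
  Read 'd': matches stack top 'd' => pop. Stack: (empty)
  Read 'a': push. Stack: a
  Read 'c': push. Stack: ac
  Read 'c': matches stack top 'c' => pop. Stack: a
  Read 'd': push. Stack: ad
  Read 'a': push. Stack: ada
Final stack: "ada" (length 3)

3


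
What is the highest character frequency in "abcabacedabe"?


Input: abcabacedabe
Character counts:
  'a': 4
  'b': 3
  'c': 2
  'd': 1
  'e': 2
Maximum frequency: 4

4


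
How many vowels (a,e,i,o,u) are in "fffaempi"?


Input: fffaempi
Checking each character:
  'f' at position 0: consonant
  'f' at position 1: consonant
  'f' at position 2: consonant
  'a' at position 3: vowel (running total: 1)
  'e' at position 4: vowel (running total: 2)
  'm' at position 5: consonant
  'p' at position 6: consonant
  'i' at position 7: vowel (running total: 3)
Total vowels: 3

3


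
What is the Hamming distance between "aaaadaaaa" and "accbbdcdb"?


Comparing "aaaadaaaa" and "accbbdcdb" position by position:
  Position 0: 'a' vs 'a' => same
  Position 1: 'a' vs 'c' => differ
  Position 2: 'a' vs 'c' => differ
  Position 3: 'a' vs 'b' => differ
  Position 4: 'd' vs 'b' => differ
  Position 5: 'a' vs 'd' => differ
  Position 6: 'a' vs 'c' => differ
  Position 7: 'a' vs 'd' => differ
  Position 8: 'a' vs 'b' => differ
Total differences (Hamming distance): 8

8


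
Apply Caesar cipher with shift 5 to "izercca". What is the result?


Caesar cipher: shift "izercca" by 5
  'i' (pos 8) + 5 = pos 13 = 'n'
  'z' (pos 25) + 5 = pos 4 = 'e'
  'e' (pos 4) + 5 = pos 9 = 'j'
  'r' (pos 17) + 5 = pos 22 = 'w'
  'c' (pos 2) + 5 = pos 7 = 'h'
  'c' (pos 2) + 5 = pos 7 = 'h'
  'a' (pos 0) + 5 = pos 5 = 'f'
Result: nejwhhf

nejwhhf


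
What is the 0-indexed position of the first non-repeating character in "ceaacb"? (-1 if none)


Input: ceaacb
Character frequencies:
  'a': 2
  'b': 1
  'c': 2
  'e': 1
Scanning left to right for freq == 1:
  Position 0 ('c'): freq=2, skip
  Position 1 ('e'): unique! => answer = 1

1


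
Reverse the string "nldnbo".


Input: nldnbo
Reading characters right to left:
  Position 5: 'o'
  Position 4: 'b'
  Position 3: 'n'
  Position 2: 'd'
  Position 1: 'l'
  Position 0: 'n'
Reversed: obndln

obndln


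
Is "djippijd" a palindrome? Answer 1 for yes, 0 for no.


Input: djippijd
Reversed: djippijd
  Compare pos 0 ('d') with pos 7 ('d'): match
  Compare pos 1 ('j') with pos 6 ('j'): match
  Compare pos 2 ('i') with pos 5 ('i'): match
  Compare pos 3 ('p') with pos 4 ('p'): match
Result: palindrome

1


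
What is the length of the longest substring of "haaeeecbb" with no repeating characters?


Input: "haaeeecbb"
Sliding window (track last position of each char):
  Position 0 ('h'): window [0,0] length 1 -- new best
  Position 1 ('a'): window [0,1] length 2 -- new best
  Position 2 ('a'): repeat (last at 1), move window start to 2
  Position 2 ('a'): window [2,2] length 1
  Position 3 ('e'): window [2,3] length 2
  Position 4 ('e'): repeat (last at 3), move window start to 4
  Position 4 ('e'): window [4,4] length 1
  Position 5 ('e'): repeat (last at 4), move window start to 5
  Position 5 ('e'): window [5,5] length 1
  Position 6 ('c'): window [5,6] length 2
  Position 7 ('b'): window [5,7] length 3 -- new best
  Position 8 ('b'): repeat (last at 7), move window start to 8
  Position 8 ('b'): window [8,8] length 1
Longest substring with no repeats: "ecb" with length 3

3


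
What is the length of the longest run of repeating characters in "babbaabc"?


Input: "babbaabc"
Scanning for longest run:
  Position 1 ('a'): new char, reset run to 1
  Position 2 ('b'): new char, reset run to 1
  Position 3 ('b'): continues run of 'b', length=2
  Position 4 ('a'): new char, reset run to 1
  Position 5 ('a'): continues run of 'a', length=2
  Position 6 ('b'): new char, reset run to 1
  Position 7 ('c'): new char, reset run to 1
Longest run: 'b' with length 2

2


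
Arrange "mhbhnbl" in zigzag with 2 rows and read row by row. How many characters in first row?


Zigzag "mhbhnbl" into 2 rows:
Placing characters:
  'm' => row 0
  'h' => row 1
  'b' => row 0
  'h' => row 1
  'n' => row 0
  'b' => row 1
  'l' => row 0
Rows:
  Row 0: "mbnl"
  Row 1: "hhb"
First row length: 4

4


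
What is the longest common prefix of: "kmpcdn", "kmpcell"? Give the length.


Words: kmpcdn, kmpcell
  Position 0: all 'k' => match
  Position 1: all 'm' => match
  Position 2: all 'p' => match
  Position 3: all 'c' => match
  Position 4: ('d', 'e') => mismatch, stop
LCP = "kmpc" (length 4)

4


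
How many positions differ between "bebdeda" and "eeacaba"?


Comparing "bebdeda" and "eeacaba" position by position:
  Position 0: 'b' vs 'e' => DIFFER
  Position 1: 'e' vs 'e' => same
  Position 2: 'b' vs 'a' => DIFFER
  Position 3: 'd' vs 'c' => DIFFER
  Position 4: 'e' vs 'a' => DIFFER
  Position 5: 'd' vs 'b' => DIFFER
  Position 6: 'a' vs 'a' => same
Positions that differ: 5

5


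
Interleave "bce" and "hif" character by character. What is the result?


Interleaving "bce" and "hif":
  Position 0: 'b' from first, 'h' from second => "bh"
  Position 1: 'c' from first, 'i' from second => "ci"
  Position 2: 'e' from first, 'f' from second => "ef"
Result: bhcief

bhcief


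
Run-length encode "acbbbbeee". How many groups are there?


Input: acbbbbeee
Scanning for consecutive runs:
  Group 1: 'a' x 1 (positions 0-0)
  Group 2: 'c' x 1 (positions 1-1)
  Group 3: 'b' x 4 (positions 2-5)
  Group 4: 'e' x 3 (positions 6-8)
Total groups: 4

4


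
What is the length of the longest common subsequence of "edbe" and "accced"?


LCS of "edbe" and "accced"
DP table:
           a    c    c    c    e    d
      0    0    0    0    0    0    0
  e   0    0    0    0    0    1    1
  d   0    0    0    0    0    1    2
  b   0    0    0    0    0    1    2
  e   0    0    0    0    0    1    2
LCS length = dp[4][6] = 2

2


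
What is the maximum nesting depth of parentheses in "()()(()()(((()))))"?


Input: "()()(()()(((()))))"
Tracking depth:
  Position 0 '(': depth becomes 1
  Position 1 ')': depth becomes 0
  Position 2 '(': depth becomes 1
  Position 3 ')': depth becomes 0
  Position 4 '(': depth becomes 1
  Position 5 '(': depth becomes 2
  Position 6 ')': depth becomes 1
  Position 7 '(': depth becomes 2
  Position 8 ')': depth becomes 1
  Position 9 '(': depth becomes 2
  Position 10 '(': depth becomes 3
  Position 11 '(': depth becomes 4
  Position 12 '(': depth becomes 5
  Position 13 ')': depth becomes 4
  Position 14 ')': depth becomes 3
  Position 15 ')': depth becomes 2
  Position 16 ')': depth becomes 1
  Position 17 ')': depth becomes 0
Maximum depth reached: 5

5


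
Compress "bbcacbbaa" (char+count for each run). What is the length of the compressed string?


Input: bbcacbbaa
Runs:
  'b' x 2 => "b2"
  'c' x 1 => "c1"
  'a' x 1 => "a1"
  'c' x 1 => "c1"
  'b' x 2 => "b2"
  'a' x 2 => "a2"
Compressed: "b2c1a1c1b2a2"
Compressed length: 12

12


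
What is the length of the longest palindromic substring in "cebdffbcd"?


Input: "cebdffbcd"
Checking substrings for palindromes:
  [4:6] "ff" (len 2) => palindrome
Longest palindromic substring: "ff" with length 2

2


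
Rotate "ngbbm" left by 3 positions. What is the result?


Input: "ngbbm", rotate left by 3
First 3 characters: "ngb"
Remaining characters: "bm"
Concatenate remaining + first: "bm" + "ngb" = "bmngb"

bmngb


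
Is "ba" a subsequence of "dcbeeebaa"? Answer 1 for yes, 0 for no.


Check if "ba" is a subsequence of "dcbeeebaa"
Greedy scan:
  Position 0 ('d'): no match needed
  Position 1 ('c'): no match needed
  Position 2 ('b'): matches sub[0] = 'b'
  Position 3 ('e'): no match needed
  Position 4 ('e'): no match needed
  Position 5 ('e'): no match needed
  Position 6 ('b'): no match needed
  Position 7 ('a'): matches sub[1] = 'a'
  Position 8 ('a'): no match needed
All 2 characters matched => is a subsequence

1


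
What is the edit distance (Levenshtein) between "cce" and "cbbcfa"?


Computing edit distance: "cce" -> "cbbcfa"
DP table:
           c    b    b    c    f    a
      0    1    2    3    4    5    6
  c   1    0    1    2    3    4    5
  c   2    1    1    2    2    3    4
  e   3    2    2    2    3    3    4
Edit distance = dp[3][6] = 4

4


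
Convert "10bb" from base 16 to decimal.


Input: "10bb" in base 16
Positional expansion:
  Digit '1' (value 1) x 16^3 = 4096
  Digit '0' (value 0) x 16^2 = 0
  Digit 'b' (value 11) x 16^1 = 176
  Digit 'b' (value 11) x 16^0 = 11
Sum = 4283

4283


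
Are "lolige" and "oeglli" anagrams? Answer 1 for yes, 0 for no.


Strings: "lolige", "oeglli"
Sorted first:  egillo
Sorted second: egillo
Sorted forms match => anagrams

1


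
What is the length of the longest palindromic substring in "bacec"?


Input: "bacec"
Checking substrings for palindromes:
  [2:5] "cec" (len 3) => palindrome
Longest palindromic substring: "cec" with length 3

3


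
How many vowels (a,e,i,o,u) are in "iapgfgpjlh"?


Input: iapgfgpjlh
Checking each character:
  'i' at position 0: vowel (running total: 1)
  'a' at position 1: vowel (running total: 2)
  'p' at position 2: consonant
  'g' at position 3: consonant
  'f' at position 4: consonant
  'g' at position 5: consonant
  'p' at position 6: consonant
  'j' at position 7: consonant
  'l' at position 8: consonant
  'h' at position 9: consonant
Total vowels: 2

2


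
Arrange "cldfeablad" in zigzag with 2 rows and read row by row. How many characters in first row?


Zigzag "cldfeablad" into 2 rows:
Placing characters:
  'c' => row 0
  'l' => row 1
  'd' => row 0
  'f' => row 1
  'e' => row 0
  'a' => row 1
  'b' => row 0
  'l' => row 1
  'a' => row 0
  'd' => row 1
Rows:
  Row 0: "cdeba"
  Row 1: "lfald"
First row length: 5

5


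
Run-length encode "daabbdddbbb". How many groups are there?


Input: daabbdddbbb
Scanning for consecutive runs:
  Group 1: 'd' x 1 (positions 0-0)
  Group 2: 'a' x 2 (positions 1-2)
  Group 3: 'b' x 2 (positions 3-4)
  Group 4: 'd' x 3 (positions 5-7)
  Group 5: 'b' x 3 (positions 8-10)
Total groups: 5

5


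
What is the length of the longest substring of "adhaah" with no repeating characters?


Input: "adhaah"
Sliding window (track last position of each char):
  Position 0 ('a'): window [0,0] length 1 -- new best
  Position 1 ('d'): window [0,1] length 2 -- new best
  Position 2 ('h'): window [0,2] length 3 -- new best
  Position 3 ('a'): repeat (last at 0), move window start to 1
  Position 3 ('a'): window [1,3] length 3
  Position 4 ('a'): repeat (last at 3), move window start to 4
  Position 4 ('a'): window [4,4] length 1
  Position 5 ('h'): window [4,5] length 2
Longest substring with no repeats: "adh" with length 3

3


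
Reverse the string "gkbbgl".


Input: gkbbgl
Reading characters right to left:
  Position 5: 'l'
  Position 4: 'g'
  Position 3: 'b'
  Position 2: 'b'
  Position 1: 'k'
  Position 0: 'g'
Reversed: lgbbkg

lgbbkg


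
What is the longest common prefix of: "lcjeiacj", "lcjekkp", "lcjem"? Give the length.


Words: lcjeiacj, lcjekkp, lcjem
  Position 0: all 'l' => match
  Position 1: all 'c' => match
  Position 2: all 'j' => match
  Position 3: all 'e' => match
  Position 4: ('i', 'k', 'm') => mismatch, stop
LCP = "lcje" (length 4)

4


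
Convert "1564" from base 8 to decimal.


Input: "1564" in base 8
Positional expansion:
  Digit '1' (value 1) x 8^3 = 512
  Digit '5' (value 5) x 8^2 = 320
  Digit '6' (value 6) x 8^1 = 48
  Digit '4' (value 4) x 8^0 = 4
Sum = 884

884


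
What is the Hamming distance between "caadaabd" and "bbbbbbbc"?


Comparing "caadaabd" and "bbbbbbbc" position by position:
  Position 0: 'c' vs 'b' => differ
  Position 1: 'a' vs 'b' => differ
  Position 2: 'a' vs 'b' => differ
  Position 3: 'd' vs 'b' => differ
  Position 4: 'a' vs 'b' => differ
  Position 5: 'a' vs 'b' => differ
  Position 6: 'b' vs 'b' => same
  Position 7: 'd' vs 'c' => differ
Total differences (Hamming distance): 7

7


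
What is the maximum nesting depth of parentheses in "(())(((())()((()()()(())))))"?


Input: "(())(((())()((()()()(())))))"
Tracking depth:
  Position 0 '(': depth becomes 1
  Position 1 '(': depth becomes 2
  Position 2 ')': depth becomes 1
  Position 3 ')': depth becomes 0
  Position 4 '(': depth becomes 1
  Position 5 '(': depth becomes 2
  Position 6 '(': depth becomes 3
  Position 7 '(': depth becomes 4
  Position 8 ')': depth becomes 3
  Position 9 ')': depth becomes 2
  Position 10 '(': depth becomes 3
  Position 11 ')': depth becomes 2
  Position 12 '(': depth becomes 3
  Position 13 '(': depth becomes 4
  Position 14 '(': depth becomes 5
  Position 15 ')': depth becomes 4
  Position 16 '(': depth becomes 5
  Position 17 ')': depth becomes 4
  Position 18 '(': depth becomes 5
  Position 19 ')': depth becomes 4
  Position 20 '(': depth becomes 5
  Position 21 '(': depth becomes 6
  Position 22 ')': depth becomes 5
  Position 23 ')': depth becomes 4
  Position 24 ')': depth becomes 3
  Position 25 ')': depth becomes 2
  Position 26 ')': depth becomes 1
  Position 27 ')': depth becomes 0
Maximum depth reached: 6

6


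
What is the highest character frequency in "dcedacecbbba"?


Input: dcedacecbbba
Character counts:
  'a': 2
  'b': 3
  'c': 3
  'd': 2
  'e': 2
Maximum frequency: 3

3


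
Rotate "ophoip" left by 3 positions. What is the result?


Input: "ophoip", rotate left by 3
First 3 characters: "oph"
Remaining characters: "oip"
Concatenate remaining + first: "oip" + "oph" = "oipoph"

oipoph


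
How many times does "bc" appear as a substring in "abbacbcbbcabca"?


Searching for "bc" in "abbacbcbbcabca"
Scanning each position:
  Position 0: "ab" => no
  Position 1: "bb" => no
  Position 2: "ba" => no
  Position 3: "ac" => no
  Position 4: "cb" => no
  Position 5: "bc" => MATCH
  Position 6: "cb" => no
  Position 7: "bb" => no
  Position 8: "bc" => MATCH
  Position 9: "ca" => no
  Position 10: "ab" => no
  Position 11: "bc" => MATCH
  Position 12: "ca" => no
Total occurrences: 3

3


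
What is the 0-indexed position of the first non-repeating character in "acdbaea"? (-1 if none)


Input: acdbaea
Character frequencies:
  'a': 3
  'b': 1
  'c': 1
  'd': 1
  'e': 1
Scanning left to right for freq == 1:
  Position 0 ('a'): freq=3, skip
  Position 1 ('c'): unique! => answer = 1

1


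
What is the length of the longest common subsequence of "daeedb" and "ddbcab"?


LCS of "daeedb" and "ddbcab"
DP table:
           d    d    b    c    a    b
      0    0    0    0    0    0    0
  d   0    1    1    1    1    1    1
  a   0    1    1    1    1    2    2
  e   0    1    1    1    1    2    2
  e   0    1    1    1    1    2    2
  d   0    1    2    2    2    2    2
  b   0    1    2    3    3    3    3
LCS length = dp[6][6] = 3

3


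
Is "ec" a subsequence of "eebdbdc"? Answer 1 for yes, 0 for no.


Check if "ec" is a subsequence of "eebdbdc"
Greedy scan:
  Position 0 ('e'): matches sub[0] = 'e'
  Position 1 ('e'): no match needed
  Position 2 ('b'): no match needed
  Position 3 ('d'): no match needed
  Position 4 ('b'): no match needed
  Position 5 ('d'): no match needed
  Position 6 ('c'): matches sub[1] = 'c'
All 2 characters matched => is a subsequence

1


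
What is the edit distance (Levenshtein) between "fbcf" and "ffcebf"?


Computing edit distance: "fbcf" -> "ffcebf"
DP table:
           f    f    c    e    b    f
      0    1    2    3    4    5    6
  f   1    0    1    2    3    4    5
  b   2    1    1    2    3    3    4
  c   3    2    2    1    2    3    4
  f   4    3    2    2    2    3    3
Edit distance = dp[4][6] = 3

3


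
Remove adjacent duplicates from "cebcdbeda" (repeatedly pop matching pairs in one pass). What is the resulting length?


Input: cebcdbeda
Stack-based adjacent duplicate removal:
  Read 'c': push. Stack: c
  Read 'e': push. Stack: ce
  Read 'b': push. Stack: ceb
  Read 'c': push. Stack: cebc
  Read 'd': push. Stack: cebcd
  Read 'b': push. Stack: cebcdb
  Read 'e': push. Stack: cebcdbe
  Read 'd': push. Stack: cebcdbed
  Read 'a': push. Stack: cebcdbeda
Final stack: "cebcdbeda" (length 9)

9


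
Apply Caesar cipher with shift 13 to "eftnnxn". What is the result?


Caesar cipher: shift "eftnnxn" by 13
  'e' (pos 4) + 13 = pos 17 = 'r'
  'f' (pos 5) + 13 = pos 18 = 's'
  't' (pos 19) + 13 = pos 6 = 'g'
  'n' (pos 13) + 13 = pos 0 = 'a'
  'n' (pos 13) + 13 = pos 0 = 'a'
  'x' (pos 23) + 13 = pos 10 = 'k'
  'n' (pos 13) + 13 = pos 0 = 'a'
Result: rsgaaka

rsgaaka


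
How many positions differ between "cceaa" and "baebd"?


Comparing "cceaa" and "baebd" position by position:
  Position 0: 'c' vs 'b' => DIFFER
  Position 1: 'c' vs 'a' => DIFFER
  Position 2: 'e' vs 'e' => same
  Position 3: 'a' vs 'b' => DIFFER
  Position 4: 'a' vs 'd' => DIFFER
Positions that differ: 4

4


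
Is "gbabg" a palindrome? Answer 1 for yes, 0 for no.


Input: gbabg
Reversed: gbabg
  Compare pos 0 ('g') with pos 4 ('g'): match
  Compare pos 1 ('b') with pos 3 ('b'): match
Result: palindrome

1


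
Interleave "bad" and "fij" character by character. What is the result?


Interleaving "bad" and "fij":
  Position 0: 'b' from first, 'f' from second => "bf"
  Position 1: 'a' from first, 'i' from second => "ai"
  Position 2: 'd' from first, 'j' from second => "dj"
Result: bfaidj

bfaidj


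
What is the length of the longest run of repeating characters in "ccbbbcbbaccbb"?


Input: "ccbbbcbbaccbb"
Scanning for longest run:
  Position 1 ('c'): continues run of 'c', length=2
  Position 2 ('b'): new char, reset run to 1
  Position 3 ('b'): continues run of 'b', length=2
  Position 4 ('b'): continues run of 'b', length=3
  Position 5 ('c'): new char, reset run to 1
  Position 6 ('b'): new char, reset run to 1
  Position 7 ('b'): continues run of 'b', length=2
  Position 8 ('a'): new char, reset run to 1
  Position 9 ('c'): new char, reset run to 1
  Position 10 ('c'): continues run of 'c', length=2
  Position 11 ('b'): new char, reset run to 1
  Position 12 ('b'): continues run of 'b', length=2
Longest run: 'b' with length 3

3


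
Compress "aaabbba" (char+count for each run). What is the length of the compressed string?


Input: aaabbba
Runs:
  'a' x 3 => "a3"
  'b' x 3 => "b3"
  'a' x 1 => "a1"
Compressed: "a3b3a1"
Compressed length: 6

6


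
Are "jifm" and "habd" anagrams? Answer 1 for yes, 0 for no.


Strings: "jifm", "habd"
Sorted first:  fijm
Sorted second: abdh
Differ at position 0: 'f' vs 'a' => not anagrams

0


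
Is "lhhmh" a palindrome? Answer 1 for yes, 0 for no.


Input: lhhmh
Reversed: hmhhl
  Compare pos 0 ('l') with pos 4 ('h'): MISMATCH
  Compare pos 1 ('h') with pos 3 ('m'): MISMATCH
Result: not a palindrome

0


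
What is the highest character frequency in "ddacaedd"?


Input: ddacaedd
Character counts:
  'a': 2
  'c': 1
  'd': 4
  'e': 1
Maximum frequency: 4

4


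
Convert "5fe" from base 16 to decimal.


Input: "5fe" in base 16
Positional expansion:
  Digit '5' (value 5) x 16^2 = 1280
  Digit 'f' (value 15) x 16^1 = 240
  Digit 'e' (value 14) x 16^0 = 14
Sum = 1534

1534


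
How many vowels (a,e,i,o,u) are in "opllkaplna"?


Input: opllkaplna
Checking each character:
  'o' at position 0: vowel (running total: 1)
  'p' at position 1: consonant
  'l' at position 2: consonant
  'l' at position 3: consonant
  'k' at position 4: consonant
  'a' at position 5: vowel (running total: 2)
  'p' at position 6: consonant
  'l' at position 7: consonant
  'n' at position 8: consonant
  'a' at position 9: vowel (running total: 3)
Total vowels: 3

3


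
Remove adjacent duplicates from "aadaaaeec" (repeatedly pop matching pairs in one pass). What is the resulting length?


Input: aadaaaeec
Stack-based adjacent duplicate removal:
  Read 'a': push. Stack: a
  Read 'a': matches stack top 'a' => pop. Stack: (empty)
  Read 'd': push. Stack: d
  Read 'a': push. Stack: da
  Read 'a': matches stack top 'a' => pop. Stack: d
  Read 'a': push. Stack: da
  Read 'e': push. Stack: dae
  Read 'e': matches stack top 'e' => pop. Stack: da
  Read 'c': push. Stack: dac
Final stack: "dac" (length 3)

3


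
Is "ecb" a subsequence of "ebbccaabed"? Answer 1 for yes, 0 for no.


Check if "ecb" is a subsequence of "ebbccaabed"
Greedy scan:
  Position 0 ('e'): matches sub[0] = 'e'
  Position 1 ('b'): no match needed
  Position 2 ('b'): no match needed
  Position 3 ('c'): matches sub[1] = 'c'
  Position 4 ('c'): no match needed
  Position 5 ('a'): no match needed
  Position 6 ('a'): no match needed
  Position 7 ('b'): matches sub[2] = 'b'
  Position 8 ('e'): no match needed
  Position 9 ('d'): no match needed
All 3 characters matched => is a subsequence

1


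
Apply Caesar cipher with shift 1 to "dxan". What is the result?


Caesar cipher: shift "dxan" by 1
  'd' (pos 3) + 1 = pos 4 = 'e'
  'x' (pos 23) + 1 = pos 24 = 'y'
  'a' (pos 0) + 1 = pos 1 = 'b'
  'n' (pos 13) + 1 = pos 14 = 'o'
Result: eybo

eybo


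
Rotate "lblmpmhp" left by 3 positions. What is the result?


Input: "lblmpmhp", rotate left by 3
First 3 characters: "lbl"
Remaining characters: "mpmhp"
Concatenate remaining + first: "mpmhp" + "lbl" = "mpmhplbl"

mpmhplbl


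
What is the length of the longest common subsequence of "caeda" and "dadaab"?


LCS of "caeda" and "dadaab"
DP table:
           d    a    d    a    a    b
      0    0    0    0    0    0    0
  c   0    0    0    0    0    0    0
  a   0    0    1    1    1    1    1
  e   0    0    1    1    1    1    1
  d   0    1    1    2    2    2    2
  a   0    1    2    2    3    3    3
LCS length = dp[5][6] = 3

3


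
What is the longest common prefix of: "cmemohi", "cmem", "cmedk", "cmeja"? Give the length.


Words: cmemohi, cmem, cmedk, cmeja
  Position 0: all 'c' => match
  Position 1: all 'm' => match
  Position 2: all 'e' => match
  Position 3: ('m', 'm', 'd', 'j') => mismatch, stop
LCP = "cme" (length 3)

3


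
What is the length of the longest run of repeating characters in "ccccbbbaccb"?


Input: "ccccbbbaccb"
Scanning for longest run:
  Position 1 ('c'): continues run of 'c', length=2
  Position 2 ('c'): continues run of 'c', length=3
  Position 3 ('c'): continues run of 'c', length=4
  Position 4 ('b'): new char, reset run to 1
  Position 5 ('b'): continues run of 'b', length=2
  Position 6 ('b'): continues run of 'b', length=3
  Position 7 ('a'): new char, reset run to 1
  Position 8 ('c'): new char, reset run to 1
  Position 9 ('c'): continues run of 'c', length=2
  Position 10 ('b'): new char, reset run to 1
Longest run: 'c' with length 4

4
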